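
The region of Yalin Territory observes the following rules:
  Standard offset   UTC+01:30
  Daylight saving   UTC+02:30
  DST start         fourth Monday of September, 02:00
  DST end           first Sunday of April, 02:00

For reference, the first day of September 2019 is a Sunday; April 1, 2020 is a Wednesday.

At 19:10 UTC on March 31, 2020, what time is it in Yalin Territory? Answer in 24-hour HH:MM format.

1 September 2019 is a Sunday, so the first Monday is September 2 and the fourth is September 23.
1 April 2020 is a Wednesday, so the first Sunday is April 5.
At the standard offset (UTC+01:30), 19:10 UTC + 1h30m = 20:40 Yalin Territory standard time.
The standard-time date in Yalin Territory, March 31, 2020, lies within the daylight-saving period (23 September 2019 – 5 April 2020), so Yalin Territory is on daylight time, UTC+02:30.
19:10 UTC + 2h30m = 21:40 local.

21:40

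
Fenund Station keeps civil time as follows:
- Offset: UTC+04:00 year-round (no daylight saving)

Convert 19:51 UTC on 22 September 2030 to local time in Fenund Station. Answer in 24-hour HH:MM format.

Fenund Station stays on UTC+04:00 all year.
19:51 UTC + 4h = 23:51 local.

23:51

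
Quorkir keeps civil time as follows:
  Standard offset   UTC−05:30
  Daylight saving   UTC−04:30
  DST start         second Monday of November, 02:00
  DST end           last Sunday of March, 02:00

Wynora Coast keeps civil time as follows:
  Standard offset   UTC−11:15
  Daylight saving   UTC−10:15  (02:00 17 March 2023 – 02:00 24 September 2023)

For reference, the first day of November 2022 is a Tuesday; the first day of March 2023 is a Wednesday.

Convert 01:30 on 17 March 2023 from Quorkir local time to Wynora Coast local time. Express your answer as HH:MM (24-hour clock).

1 November 2022 is a Tuesday, so the first Monday is November 7 and the second is November 14.
1 March 2023 is a Wednesday, so Sundays fall on 5, 12, 19, 26; the last is March 26.
17 March 2023 lies within the daylight-saving period (14 November 2022 – 26 March 2023), so Quorkir is on daylight time, UTC−04:30.
01:30 Quorkir + 4h30m = 06:00 UTC.
At the standard offset (UTC−11:15), 06:00 UTC − 11h15m = 18:45 Wynora Coast standard time (rolling into the previous day, 16 March 2023).
The standard-time date in Wynora Coast, 16 March 2023, is outside the daylight-saving period (17 March – 24 September), so Wynora Coast is on standard time, UTC−11:15.
06:00 UTC − 11h15m = 18:45 Wynora Coast (rolling into the previous day, 16 March 2023).

18:45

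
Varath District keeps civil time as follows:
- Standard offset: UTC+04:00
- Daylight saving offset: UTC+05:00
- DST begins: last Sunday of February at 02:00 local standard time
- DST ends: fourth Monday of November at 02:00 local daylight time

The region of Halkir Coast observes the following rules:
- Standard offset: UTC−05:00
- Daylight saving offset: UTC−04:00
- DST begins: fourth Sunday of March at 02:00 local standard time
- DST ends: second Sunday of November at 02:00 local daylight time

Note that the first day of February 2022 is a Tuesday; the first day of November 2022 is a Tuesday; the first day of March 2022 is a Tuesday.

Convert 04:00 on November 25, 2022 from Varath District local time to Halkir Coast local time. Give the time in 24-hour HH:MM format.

18:00

1 February 2022 is a Tuesday, so Sundays fall on 6, 13, 20, 27; the last is February 27.
1 November 2022 is a Tuesday, so the first Monday is November 7 and the fourth is November 28.
Daylight saving runs 27 February – 28 November; November 25, 2022 is inside that window, so Varath District is at UTC+05:00.
04:00 Varath District − 5h = 23:00 UTC (rolling into the previous day, 24 November 2022).
1 March 2022 is a Tuesday, so the first Sunday is March 6 and the fourth is March 27.
1 November 2022 is a Tuesday, so the first Sunday is November 6 and the second is November 13.
At the standard offset (UTC−05:00), 23:00 UTC − 5h = 18:00 Halkir Coast standard time.
The standard-time date in Halkir Coast, November 24, 2022, is outside the daylight-saving period (27 March – 13 November), so Halkir Coast is on standard time, UTC−05:00.
23:00 UTC − 5h = 18:00 Halkir Coast.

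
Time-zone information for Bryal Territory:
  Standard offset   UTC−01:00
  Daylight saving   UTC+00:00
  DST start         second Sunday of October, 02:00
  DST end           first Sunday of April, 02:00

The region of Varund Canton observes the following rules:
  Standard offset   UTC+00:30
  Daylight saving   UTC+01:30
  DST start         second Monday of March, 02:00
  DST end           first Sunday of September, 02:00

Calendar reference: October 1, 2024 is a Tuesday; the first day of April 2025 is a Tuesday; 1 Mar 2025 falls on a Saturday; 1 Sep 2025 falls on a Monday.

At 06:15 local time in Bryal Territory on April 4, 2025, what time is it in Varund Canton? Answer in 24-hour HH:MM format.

1 October 2024 is a Tuesday, so the first Sunday is October 6 and the second is October 13.
1 April 2025 is a Tuesday, so the first Sunday is April 6.
April 4, 2025 falls between 13 October 2024 and 6 April 2025, so daylight saving is in effect and Bryal Territory is at UTC+00:00.
06:15 Bryal Territory − 0h = 06:15 UTC.
1 March 2025 is a Saturday, so the first Monday is March 3 and the second is March 10.
1 September 2025 is a Monday, so the first Sunday is September 7.
At the standard offset (UTC+00:30), 06:15 UTC + 0h30m = 06:45 Varund Canton standard time.
The standard-time date in Varund Canton, April 4, 2025, falls between 10 March and 7 September, so daylight saving is in effect and Varund Canton is at UTC+01:30.
06:15 UTC + 1h30m = 07:45 Varund Canton.

07:45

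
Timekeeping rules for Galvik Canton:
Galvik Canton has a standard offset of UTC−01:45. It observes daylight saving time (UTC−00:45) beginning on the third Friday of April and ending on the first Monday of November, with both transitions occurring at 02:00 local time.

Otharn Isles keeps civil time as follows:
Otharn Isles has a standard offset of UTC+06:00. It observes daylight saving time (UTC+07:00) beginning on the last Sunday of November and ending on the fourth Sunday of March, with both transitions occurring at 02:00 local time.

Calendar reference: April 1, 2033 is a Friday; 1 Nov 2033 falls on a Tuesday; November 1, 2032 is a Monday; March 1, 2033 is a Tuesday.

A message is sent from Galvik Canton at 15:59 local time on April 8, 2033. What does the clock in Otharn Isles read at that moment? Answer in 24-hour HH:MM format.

1 April 2033 is a Friday, so the first Friday is April 1 and the third is April 15.
1 November 2033 is a Tuesday, so the first Monday is November 7.
Daylight saving runs 15 April – 7 November; April 8, 2033 is outside that window, so Galvik Canton is on standard time at UTC−01:45.
15:59 Galvik Canton + 1h45m = 17:44 UTC.
1 November 2032 is a Monday, so Sundays fall on 7, 14, 21, 28; the last is November 28.
1 March 2033 is a Tuesday, so the first Sunday is March 6 and the fourth is March 27.
At the standard offset (UTC+06:00), 17:44 UTC + 6h = 23:44 Otharn Isles standard time.
The standard-time date in Otharn Isles, April 8, 2033, is outside the daylight-saving period (28 November 2032 – 27 March 2033), so Otharn Isles is on standard time, UTC+06:00.
17:44 UTC + 6h = 23:44 Otharn Isles.

23:44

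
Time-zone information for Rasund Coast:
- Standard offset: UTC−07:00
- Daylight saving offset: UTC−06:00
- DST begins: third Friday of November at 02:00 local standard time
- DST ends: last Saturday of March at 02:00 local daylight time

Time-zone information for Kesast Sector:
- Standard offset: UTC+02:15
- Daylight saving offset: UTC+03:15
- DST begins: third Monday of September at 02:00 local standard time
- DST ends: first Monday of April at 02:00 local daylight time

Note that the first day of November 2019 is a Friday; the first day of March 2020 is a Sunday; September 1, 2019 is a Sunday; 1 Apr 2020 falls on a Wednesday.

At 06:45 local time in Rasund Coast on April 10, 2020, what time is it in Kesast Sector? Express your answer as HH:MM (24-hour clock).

16:00

1 November 2019 is a Friday, so the first Friday is November 1 and the third is November 15.
1 March 2020 is a Sunday, so Saturdays fall on 7, 14, 21, 28; the last is March 28.
April 10, 2020 is outside the daylight-saving period (15 November 2019 – 28 March 2020), so Rasund Coast is on standard time, UTC−07:00.
06:45 Rasund Coast + 7h = 13:45 UTC.
1 September 2019 is a Sunday, so the first Monday is September 2 and the third is September 16.
1 April 2020 is a Wednesday, so the first Monday is April 6.
At the standard offset (UTC+02:15), 13:45 UTC + 2h15m = 16:00 Kesast Sector standard time.
Daylight saving runs 16 September 2019 – 6 April 2020; the standard-time date in Kesast Sector, April 10, 2020, is outside that window, so Kesast Sector is on standard time at UTC+02:15.
13:45 UTC + 2h15m = 16:00 Kesast Sector.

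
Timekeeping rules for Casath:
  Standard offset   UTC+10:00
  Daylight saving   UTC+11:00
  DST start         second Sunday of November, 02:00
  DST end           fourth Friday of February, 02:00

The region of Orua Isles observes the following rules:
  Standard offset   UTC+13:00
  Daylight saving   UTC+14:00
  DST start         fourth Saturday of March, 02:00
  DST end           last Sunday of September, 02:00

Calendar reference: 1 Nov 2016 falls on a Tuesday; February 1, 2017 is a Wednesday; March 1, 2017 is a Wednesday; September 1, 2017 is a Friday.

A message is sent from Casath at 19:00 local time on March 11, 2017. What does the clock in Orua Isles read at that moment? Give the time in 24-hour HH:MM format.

22:00

1 November 2016 is a Tuesday, so the first Sunday is November 6 and the second is November 13.
1 February 2017 is a Wednesday, so the first Friday is February 3 and the fourth is February 24.
March 11, 2017 does not fall between 13 November 2016 and 24 February 2017, so daylight saving is not in effect and Casath is at UTC+10:00.
19:00 Casath − 10h = 09:00 UTC.
1 March 2017 is a Wednesday, so the first Saturday is March 4 and the fourth is March 25.
1 September 2017 is a Friday, so Sundays fall on 3, 10, 17, 24; the last is September 24.
At the standard offset (UTC+13:00), 09:00 UTC + 13h = 22:00 Orua Isles standard time.
The standard-time date in Orua Isles, March 11, 2017, does not fall between 25 March and 24 September, so daylight saving is not in effect and Orua Isles is at UTC+13:00.
09:00 UTC + 13h = 22:00 Orua Isles.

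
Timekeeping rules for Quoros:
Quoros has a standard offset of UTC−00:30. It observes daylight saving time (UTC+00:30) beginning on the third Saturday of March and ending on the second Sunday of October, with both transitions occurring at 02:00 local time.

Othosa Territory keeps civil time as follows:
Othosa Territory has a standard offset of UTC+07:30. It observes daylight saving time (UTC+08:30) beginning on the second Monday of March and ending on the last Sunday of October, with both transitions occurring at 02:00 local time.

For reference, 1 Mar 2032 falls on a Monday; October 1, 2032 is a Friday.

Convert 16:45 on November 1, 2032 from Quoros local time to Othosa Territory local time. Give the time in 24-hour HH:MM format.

1 March 2032 is a Monday, so the first Saturday is March 6 and the third is March 20.
1 October 2032 is a Friday, so the first Sunday is October 3 and the second is October 10.
November 1, 2032 does not fall between 20 March and 10 October, so daylight saving is not in effect and Quoros is at UTC−00:30.
16:45 Quoros + 0h30m = 17:15 UTC.
1 March 2032 is a Monday, so the first Monday is March 1 and the second is March 8.
1 October 2032 is a Friday, so Sundays fall on 3, 10, 17, 24, 31; the last is October 31.
At the standard offset (UTC+07:30), 17:15 UTC + 7h30m = 00:45 Othosa Territory standard time (rolling into the next day, 2 November 2032).
The standard-time date in Othosa Territory, November 2, 2032, is outside the daylight-saving period (8 March – 31 October), so Othosa Territory is on standard time, UTC+07:30.
17:15 UTC + 7h30m = 00:45 Othosa Territory (rolling into the next day, 2 November 2032).

00:45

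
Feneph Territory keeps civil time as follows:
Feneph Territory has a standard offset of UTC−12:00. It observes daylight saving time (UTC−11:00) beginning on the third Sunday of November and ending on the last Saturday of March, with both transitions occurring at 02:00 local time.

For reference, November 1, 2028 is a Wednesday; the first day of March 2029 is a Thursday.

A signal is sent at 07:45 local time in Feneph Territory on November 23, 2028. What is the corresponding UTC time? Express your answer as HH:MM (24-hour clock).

1 November 2028 is a Wednesday, so the first Sunday is November 5 and the third is November 19.
1 March 2029 is a Thursday, so Saturdays fall on 3, 10, 17, 24, 31; the last is March 31.
November 23, 2028 lies within the daylight-saving period (19 November 2028 – 31 March 2029), so Feneph Territory is on daylight time, UTC−11:00.
07:45 local + 11h = 18:45 UTC.

18:45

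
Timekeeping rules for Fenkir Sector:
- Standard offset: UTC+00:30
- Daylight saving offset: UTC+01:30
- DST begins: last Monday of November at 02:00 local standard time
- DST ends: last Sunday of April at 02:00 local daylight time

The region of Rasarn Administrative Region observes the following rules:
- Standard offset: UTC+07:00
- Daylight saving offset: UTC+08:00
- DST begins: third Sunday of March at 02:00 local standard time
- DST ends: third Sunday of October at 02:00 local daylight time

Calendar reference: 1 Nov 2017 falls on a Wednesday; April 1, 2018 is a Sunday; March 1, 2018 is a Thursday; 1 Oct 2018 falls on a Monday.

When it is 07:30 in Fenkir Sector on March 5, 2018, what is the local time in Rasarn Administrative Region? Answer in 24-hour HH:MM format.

1 November 2017 is a Wednesday, so Mondays fall on 6, 13, 20, 27; the last is November 27.
1 April 2018 is a Sunday, so Sundays fall on 1, 8, 15, 22, 29; the last is April 29.
March 5, 2018 lies within the daylight-saving period (27 November 2017 – 29 April 2018), so Fenkir Sector is on daylight time, UTC+01:30.
07:30 Fenkir Sector − 1h30m = 06:00 UTC.
1 March 2018 is a Thursday, so the first Sunday is March 4 and the third is March 18.
1 October 2018 is a Monday, so the first Sunday is October 7 and the third is October 21.
At the standard offset (UTC+07:00), 06:00 UTC + 7h = 13:00 Rasarn Administrative Region standard time.
The standard-time date in Rasarn Administrative Region, March 5, 2018, does not fall between 18 March and 21 October, so daylight saving is not in effect and Rasarn Administrative Region is at UTC+07:00.
06:00 UTC + 7h = 13:00 Rasarn Administrative Region.

13:00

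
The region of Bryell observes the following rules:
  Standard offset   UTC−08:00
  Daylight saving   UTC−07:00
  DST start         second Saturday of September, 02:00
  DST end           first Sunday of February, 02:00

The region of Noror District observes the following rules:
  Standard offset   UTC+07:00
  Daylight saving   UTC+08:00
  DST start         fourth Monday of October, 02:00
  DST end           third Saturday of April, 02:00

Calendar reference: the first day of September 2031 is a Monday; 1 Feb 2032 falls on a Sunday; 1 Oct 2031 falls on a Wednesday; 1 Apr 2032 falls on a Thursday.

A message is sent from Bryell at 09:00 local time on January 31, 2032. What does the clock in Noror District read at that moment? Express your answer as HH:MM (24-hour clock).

00:00

1 September 2031 is a Monday, so the first Saturday is September 6 and the second is September 13.
1 February 2032 is a Sunday, so the first Sunday is February 1.
January 31, 2032 lies within the daylight-saving period (13 September 2031 – 1 February 2032), so Bryell is on daylight time, UTC−07:00.
09:00 Bryell + 7h = 16:00 UTC.
1 October 2031 is a Wednesday, so the first Monday is October 6 and the fourth is October 27.
1 April 2032 is a Thursday, so the first Saturday is April 3 and the third is April 17.
At the standard offset (UTC+07:00), 16:00 UTC + 7h = 23:00 Noror District standard time.
The standard-time date in Noror District, January 31, 2032, falls between 27 October 2031 and 17 April 2032, so daylight saving is in effect and Noror District is at UTC+08:00.
16:00 UTC + 8h = 00:00 Noror District (rolling into the next day, 1 February 2032).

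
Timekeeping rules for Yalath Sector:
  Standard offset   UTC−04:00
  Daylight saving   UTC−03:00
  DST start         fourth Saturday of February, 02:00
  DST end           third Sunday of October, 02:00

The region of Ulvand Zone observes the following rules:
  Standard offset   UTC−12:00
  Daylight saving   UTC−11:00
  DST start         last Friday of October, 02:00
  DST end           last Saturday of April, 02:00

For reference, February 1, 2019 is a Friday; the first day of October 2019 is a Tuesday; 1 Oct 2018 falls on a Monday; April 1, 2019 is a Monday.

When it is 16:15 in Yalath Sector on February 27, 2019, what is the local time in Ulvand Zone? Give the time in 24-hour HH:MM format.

1 February 2019 is a Friday, so the first Saturday is February 2 and the fourth is February 23.
1 October 2019 is a Tuesday, so the first Sunday is October 6 and the third is October 20.
February 27, 2019 falls between 23 February and 20 October, so daylight saving is in effect and Yalath Sector is at UTC−03:00.
16:15 Yalath Sector + 3h = 19:15 UTC.
1 October 2018 is a Monday, so Fridays fall on 5, 12, 19, 26; the last is October 26.
1 April 2019 is a Monday, so Saturdays fall on 6, 13, 20, 27; the last is April 27.
At the standard offset (UTC−12:00), 19:15 UTC − 12h = 07:15 Ulvand Zone standard time.
Daylight saving runs 26 October 2018 – 27 April 2019; the standard-time date in Ulvand Zone, February 27, 2019, is inside that window, so Ulvand Zone is at UTC−11:00.
19:15 UTC − 11h = 08:15 Ulvand Zone.

08:15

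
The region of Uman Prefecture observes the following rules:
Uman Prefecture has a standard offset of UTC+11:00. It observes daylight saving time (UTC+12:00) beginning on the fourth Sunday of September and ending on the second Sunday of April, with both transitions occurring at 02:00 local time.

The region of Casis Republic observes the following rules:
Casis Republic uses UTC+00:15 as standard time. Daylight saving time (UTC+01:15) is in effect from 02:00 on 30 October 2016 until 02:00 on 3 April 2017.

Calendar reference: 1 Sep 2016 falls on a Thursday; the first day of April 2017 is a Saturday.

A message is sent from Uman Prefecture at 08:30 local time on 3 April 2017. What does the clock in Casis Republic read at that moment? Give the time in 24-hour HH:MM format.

1 September 2016 is a Thursday, so the first Sunday is September 4 and the fourth is September 25.
1 April 2017 is a Saturday, so the first Sunday is April 2 and the second is April 9.
3 April 2017 falls between 25 September 2016 and 9 April 2017, so daylight saving is in effect and Uman Prefecture is at UTC+12:00.
08:30 Uman Prefecture − 12h = 20:30 UTC (rolling into the previous day, 2 April 2017).
At the standard offset (UTC+00:15), 20:30 UTC + 0h15m = 20:45 Casis Republic standard time.
The standard-time date in Casis Republic, 2 April 2017, falls between 30 October 2016 and 3 April 2017, so daylight saving is in effect and Casis Republic is at UTC+01:15.
20:30 UTC + 1h15m = 21:45 Casis Republic.

21:45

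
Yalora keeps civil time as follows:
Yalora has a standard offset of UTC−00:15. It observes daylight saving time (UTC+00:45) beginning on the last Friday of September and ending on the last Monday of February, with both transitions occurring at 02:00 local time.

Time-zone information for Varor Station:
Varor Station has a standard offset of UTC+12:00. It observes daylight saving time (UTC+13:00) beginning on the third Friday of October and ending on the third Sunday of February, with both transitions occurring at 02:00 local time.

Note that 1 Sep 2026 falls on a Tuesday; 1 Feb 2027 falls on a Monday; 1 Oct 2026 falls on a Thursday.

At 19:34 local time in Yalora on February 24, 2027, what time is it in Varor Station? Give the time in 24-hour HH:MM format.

1 September 2026 is a Tuesday, so Fridays fall on 4, 11, 18, 25; the last is September 25.
1 February 2027 is a Monday, so Mondays fall on 1, 8, 15, 22; the last is February 22.
Daylight saving runs 25 September 2026 – 22 February 2027; February 24, 2027 is outside that window, so Yalora is on standard time at UTC−00:15.
19:34 Yalora + 0h15m = 19:49 UTC.
1 October 2026 is a Thursday, so the first Friday is October 2 and the third is October 16.
1 February 2027 is a Monday, so the first Sunday is February 7 and the third is February 21.
At the standard offset (UTC+12:00), 19:49 UTC + 12h = 07:49 Varor Station standard time (rolling into the next day, 25 February 2027).
The standard-time date in Varor Station, February 25, 2027, is outside the daylight-saving period (16 October 2026 – 21 February 2027), so Varor Station is on standard time, UTC+12:00.
19:49 UTC + 12h = 07:49 Varor Station (rolling into the next day, 25 February 2027).

07:49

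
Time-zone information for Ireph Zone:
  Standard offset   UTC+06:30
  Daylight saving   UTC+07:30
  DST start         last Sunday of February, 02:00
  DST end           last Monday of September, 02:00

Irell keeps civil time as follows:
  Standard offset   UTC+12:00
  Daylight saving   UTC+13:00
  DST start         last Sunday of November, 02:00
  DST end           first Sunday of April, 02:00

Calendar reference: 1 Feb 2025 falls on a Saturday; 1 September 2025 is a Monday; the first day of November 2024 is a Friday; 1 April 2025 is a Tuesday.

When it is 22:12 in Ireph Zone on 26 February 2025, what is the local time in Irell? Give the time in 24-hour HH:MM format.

1 February 2025 is a Saturday, so Sundays fall on 2, 9, 16, 23; the last is February 23.
1 September 2025 is a Monday, so Mondays fall on 1, 8, 15, 22, 29; the last is September 29.
26 February 2025 falls between 23 February and 29 September, so daylight saving is in effect and Ireph Zone is at UTC+07:30.
22:12 Ireph Zone − 7h30m = 14:42 UTC.
1 November 2024 is a Friday, so Sundays fall on 3, 10, 17, 24; the last is November 24.
1 April 2025 is a Tuesday, so the first Sunday is April 6.
At the standard offset (UTC+12:00), 14:42 UTC + 12h = 02:42 Irell standard time (rolling into the next day, 27 February 2025).
The standard-time date in Irell, 27 February 2025, lies within the daylight-saving period (24 November 2024 – 6 April 2025), so Irell is on daylight time, UTC+13:00.
14:42 UTC + 13h = 03:42 Irell (rolling into the next day, 27 February 2025).

03:42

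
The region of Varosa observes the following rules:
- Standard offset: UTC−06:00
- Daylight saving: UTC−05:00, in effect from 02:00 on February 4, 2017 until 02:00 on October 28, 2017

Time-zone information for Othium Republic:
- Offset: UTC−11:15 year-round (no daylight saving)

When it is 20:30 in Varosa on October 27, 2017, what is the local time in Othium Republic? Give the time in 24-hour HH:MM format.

Daylight saving runs 4 February – 28 October; October 27, 2017 is inside that window, so Varosa is at UTC−05:00.
20:30 Varosa + 5h = 01:30 UTC (rolling into the next day, 28 October 2017).
Othium Republic stays on UTC−11:15 all year.
01:30 UTC − 11h15m = 14:15 Othium Republic (rolling into the previous day, 27 October 2017).

14:15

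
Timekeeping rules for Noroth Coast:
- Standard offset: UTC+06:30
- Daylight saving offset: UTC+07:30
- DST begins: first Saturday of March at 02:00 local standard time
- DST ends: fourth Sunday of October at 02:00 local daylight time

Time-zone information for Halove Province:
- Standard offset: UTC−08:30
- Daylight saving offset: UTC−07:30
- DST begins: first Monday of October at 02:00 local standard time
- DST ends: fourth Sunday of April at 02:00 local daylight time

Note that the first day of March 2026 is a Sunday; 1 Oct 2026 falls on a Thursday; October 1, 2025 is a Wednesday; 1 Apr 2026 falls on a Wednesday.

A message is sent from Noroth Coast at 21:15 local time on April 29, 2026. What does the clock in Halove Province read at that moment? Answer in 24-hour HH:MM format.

1 March 2026 is a Sunday, so the first Saturday is March 7.
1 October 2026 is a Thursday, so the first Sunday is October 4 and the fourth is October 25.
Daylight saving runs 7 March – 25 October; April 29, 2026 is inside that window, so Noroth Coast is at UTC+07:30.
21:15 Noroth Coast − 7h30m = 13:45 UTC.
1 October 2025 is a Wednesday, so the first Monday is October 6.
1 April 2026 is a Wednesday, so the first Sunday is April 5 and the fourth is April 26.
At the standard offset (UTC−08:30), 13:45 UTC − 8h30m = 05:15 Halove Province standard time.
The standard-time date in Halove Province, April 29, 2026, is outside the daylight-saving period (6 October 2025 – 26 April 2026), so Halove Province is on standard time, UTC−08:30.
13:45 UTC − 8h30m = 05:15 Halove Province.

05:15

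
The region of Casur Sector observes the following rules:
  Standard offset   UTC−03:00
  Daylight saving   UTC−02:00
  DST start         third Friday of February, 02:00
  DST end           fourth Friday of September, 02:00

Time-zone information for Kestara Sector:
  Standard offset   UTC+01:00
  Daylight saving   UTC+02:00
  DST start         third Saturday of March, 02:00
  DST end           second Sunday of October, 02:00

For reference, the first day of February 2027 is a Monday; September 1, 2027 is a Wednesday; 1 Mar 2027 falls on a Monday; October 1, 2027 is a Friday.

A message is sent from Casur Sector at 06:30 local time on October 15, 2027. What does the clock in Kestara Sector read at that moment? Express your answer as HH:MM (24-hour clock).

1 February 2027 is a Monday, so the first Friday is February 5 and the third is February 19.
1 September 2027 is a Wednesday, so the first Friday is September 3 and the fourth is September 24.
October 15, 2027 is outside the daylight-saving period (19 February – 24 September), so Casur Sector is on standard time, UTC−03:00.
06:30 Casur Sector + 3h = 09:30 UTC.
1 March 2027 is a Monday, so the first Saturday is March 6 and the third is March 20.
1 October 2027 is a Friday, so the first Sunday is October 3 and the second is October 10.
At the standard offset (UTC+01:00), 09:30 UTC + 1h = 10:30 Kestara Sector standard time.
The standard-time date in Kestara Sector, October 15, 2027, is outside the daylight-saving period (20 March – 10 October), so Kestara Sector is on standard time, UTC+01:00.
09:30 UTC + 1h = 10:30 Kestara Sector.

10:30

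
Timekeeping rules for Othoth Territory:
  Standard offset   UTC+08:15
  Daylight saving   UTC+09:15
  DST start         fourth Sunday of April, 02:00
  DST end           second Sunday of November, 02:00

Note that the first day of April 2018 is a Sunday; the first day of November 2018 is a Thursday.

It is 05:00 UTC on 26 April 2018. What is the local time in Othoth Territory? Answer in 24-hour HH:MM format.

1 April 2018 is a Sunday, so the first Sunday is April 1 and the fourth is April 22.
1 November 2018 is a Thursday, so the first Sunday is November 4 and the second is November 11.
At the standard offset (UTC+08:15), 05:00 UTC + 8h15m = 13:15 Othoth Territory standard time.
The standard-time date in Othoth Territory, 26 April 2018, falls between 22 April and 11 November, so daylight saving is in effect and Othoth Territory is at UTC+09:15.
05:00 UTC + 9h15m = 14:15 local.

14:15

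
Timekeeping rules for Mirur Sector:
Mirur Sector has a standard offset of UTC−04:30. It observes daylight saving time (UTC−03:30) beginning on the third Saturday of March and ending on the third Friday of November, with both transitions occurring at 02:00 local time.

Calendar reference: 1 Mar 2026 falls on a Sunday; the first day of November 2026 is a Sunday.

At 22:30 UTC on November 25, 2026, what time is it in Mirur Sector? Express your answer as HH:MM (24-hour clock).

18:00

1 March 2026 is a Sunday, so the first Saturday is March 7 and the third is March 21.
1 November 2026 is a Sunday, so the first Friday is November 6 and the third is November 20.
At the standard offset (UTC−04:30), 22:30 UTC − 4h30m = 18:00 Mirur Sector standard time.
The standard-time date in Mirur Sector, November 25, 2026, does not fall between 21 March and 20 November, so daylight saving is not in effect and Mirur Sector is at UTC−04:30.
22:30 UTC − 4h30m = 18:00 local.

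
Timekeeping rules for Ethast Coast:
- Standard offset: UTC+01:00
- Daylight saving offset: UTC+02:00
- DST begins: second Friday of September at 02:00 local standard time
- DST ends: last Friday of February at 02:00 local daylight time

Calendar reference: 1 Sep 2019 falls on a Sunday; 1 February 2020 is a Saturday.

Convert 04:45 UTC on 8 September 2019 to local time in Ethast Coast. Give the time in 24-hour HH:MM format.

1 September 2019 is a Sunday, so the first Friday is September 6 and the second is September 13.
1 February 2020 is a Saturday, so Fridays fall on 7, 14, 21, 28; the last is February 28.
At the standard offset (UTC+01:00), 04:45 UTC + 1h = 05:45 Ethast Coast standard time.
Daylight saving runs 13 September 2019 – 28 February 2020; the standard-time date in Ethast Coast, 8 September 2019, is outside that window, so Ethast Coast is on standard time at UTC+01:00.
04:45 UTC + 1h = 05:45 local.

05:45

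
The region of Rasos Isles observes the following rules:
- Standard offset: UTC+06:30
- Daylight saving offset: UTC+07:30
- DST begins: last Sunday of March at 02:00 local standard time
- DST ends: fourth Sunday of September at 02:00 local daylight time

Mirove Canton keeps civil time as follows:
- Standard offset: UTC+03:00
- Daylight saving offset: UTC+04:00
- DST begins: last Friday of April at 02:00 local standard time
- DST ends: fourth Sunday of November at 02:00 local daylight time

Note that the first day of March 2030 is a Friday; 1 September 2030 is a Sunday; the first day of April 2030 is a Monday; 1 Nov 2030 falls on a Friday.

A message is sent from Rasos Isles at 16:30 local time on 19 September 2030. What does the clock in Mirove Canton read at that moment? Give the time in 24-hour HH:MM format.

13:00

1 March 2030 is a Friday, so Sundays fall on 3, 10, 17, 24, 31; the last is March 31.
1 September 2030 is a Sunday, so the first Sunday is September 1 and the fourth is September 22.
19 September 2030 lies within the daylight-saving period (31 March – 22 September), so Rasos Isles is on daylight time, UTC+07:30.
16:30 Rasos Isles − 7h30m = 09:00 UTC.
1 April 2030 is a Monday, so Fridays fall on 5, 12, 19, 26; the last is April 26.
1 November 2030 is a Friday, so the first Sunday is November 3 and the fourth is November 24.
At the standard offset (UTC+03:00), 09:00 UTC + 3h = 12:00 Mirove Canton standard time.
The standard-time date in Mirove Canton, 19 September 2030, lies within the daylight-saving period (26 April – 24 November), so Mirove Canton is on daylight time, UTC+04:00.
09:00 UTC + 4h = 13:00 Mirove Canton.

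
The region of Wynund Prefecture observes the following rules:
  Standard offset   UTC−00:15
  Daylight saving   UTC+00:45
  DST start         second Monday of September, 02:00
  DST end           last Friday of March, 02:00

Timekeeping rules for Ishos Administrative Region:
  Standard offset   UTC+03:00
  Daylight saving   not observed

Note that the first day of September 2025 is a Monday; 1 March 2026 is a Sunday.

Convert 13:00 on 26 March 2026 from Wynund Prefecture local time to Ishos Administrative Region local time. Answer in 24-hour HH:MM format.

1 September 2025 is a Monday, so the first Monday is September 1 and the second is September 8.
1 March 2026 is a Sunday, so Fridays fall on 6, 13, 20, 27; the last is March 27.
26 March 2026 lies within the daylight-saving period (8 September 2025 – 27 March 2026), so Wynund Prefecture is on daylight time, UTC+00:45.
13:00 Wynund Prefecture − 0h45m = 12:15 UTC.
Ishos Administrative Region has no daylight saving, so its offset is UTC+03:00 year-round.
12:15 UTC + 3h = 15:15 Ishos Administrative Region.

15:15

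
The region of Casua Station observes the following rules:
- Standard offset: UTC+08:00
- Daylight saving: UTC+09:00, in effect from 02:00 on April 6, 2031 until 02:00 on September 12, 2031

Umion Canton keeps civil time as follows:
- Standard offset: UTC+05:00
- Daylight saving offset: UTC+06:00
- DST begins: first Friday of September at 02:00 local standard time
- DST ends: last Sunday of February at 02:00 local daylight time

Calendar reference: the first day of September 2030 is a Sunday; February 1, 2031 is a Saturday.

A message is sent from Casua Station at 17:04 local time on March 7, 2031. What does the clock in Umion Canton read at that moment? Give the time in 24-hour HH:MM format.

March 7, 2031 is outside the daylight-saving period (6 April – 12 September), so Casua Station is on standard time, UTC+08:00.
17:04 Casua Station − 8h = 09:04 UTC.
1 September 2030 is a Sunday, so the first Friday is September 6.
1 February 2031 is a Saturday, so Sundays fall on 2, 9, 16, 23; the last is February 23.
At the standard offset (UTC+05:00), 09:04 UTC + 5h = 14:04 Umion Canton standard time.
The standard-time date in Umion Canton, March 7, 2031, does not fall between 6 September 2030 and 23 February 2031, so daylight saving is not in effect and Umion Canton is at UTC+05:00.
09:04 UTC + 5h = 14:04 Umion Canton.

14:04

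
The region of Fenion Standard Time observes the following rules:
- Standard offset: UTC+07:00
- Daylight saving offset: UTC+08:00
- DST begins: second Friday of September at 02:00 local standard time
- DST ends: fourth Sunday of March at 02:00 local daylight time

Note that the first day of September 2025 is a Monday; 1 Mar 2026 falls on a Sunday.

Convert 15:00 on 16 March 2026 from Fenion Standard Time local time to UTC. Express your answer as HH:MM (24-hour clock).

1 September 2025 is a Monday, so the first Friday is September 5 and the second is September 12.
1 March 2026 is a Sunday, so the first Sunday is March 1 and the fourth is March 22.
16 March 2026 lies within the daylight-saving period (12 September 2025 – 22 March 2026), so Fenion Standard Time is on daylight time, UTC+08:00.
15:00 local − 8h = 07:00 UTC.

07:00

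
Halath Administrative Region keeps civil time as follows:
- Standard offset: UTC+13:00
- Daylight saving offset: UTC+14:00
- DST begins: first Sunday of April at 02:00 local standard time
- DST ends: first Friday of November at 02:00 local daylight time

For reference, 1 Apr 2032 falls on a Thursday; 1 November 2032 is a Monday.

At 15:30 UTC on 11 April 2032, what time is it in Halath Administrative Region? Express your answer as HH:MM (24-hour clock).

05:30

1 April 2032 is a Thursday, so the first Sunday is April 4.
1 November 2032 is a Monday, so the first Friday is November 5.
At the standard offset (UTC+13:00), 15:30 UTC + 13h = 04:30 Halath Administrative Region standard time (rolling into the next day, 12 April 2032).
The standard-time date in Halath Administrative Region, 12 April 2032, falls between 4 April and 5 November, so daylight saving is in effect and Halath Administrative Region is at UTC+14:00.
15:30 UTC + 14h = 05:30 local (rolling into the next day, 12 April 2032).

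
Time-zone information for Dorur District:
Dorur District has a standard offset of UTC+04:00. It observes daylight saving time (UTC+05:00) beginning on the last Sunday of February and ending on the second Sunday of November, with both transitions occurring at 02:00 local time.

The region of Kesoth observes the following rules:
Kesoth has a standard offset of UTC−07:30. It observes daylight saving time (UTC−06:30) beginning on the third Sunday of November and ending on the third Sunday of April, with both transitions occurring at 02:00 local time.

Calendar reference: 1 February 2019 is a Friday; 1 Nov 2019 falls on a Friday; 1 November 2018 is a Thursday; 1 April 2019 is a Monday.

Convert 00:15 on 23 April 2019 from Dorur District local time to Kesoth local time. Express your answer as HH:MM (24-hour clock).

11:45

1 February 2019 is a Friday, so Sundays fall on 3, 10, 17, 24; the last is February 24.
1 November 2019 is a Friday, so the first Sunday is November 3 and the second is November 10.
23 April 2019 lies within the daylight-saving period (24 February – 10 November), so Dorur District is on daylight time, UTC+05:00.
00:15 Dorur District − 5h = 19:15 UTC (rolling into the previous day, 22 April 2019).
1 November 2018 is a Thursday, so the first Sunday is November 4 and the third is November 18.
1 April 2019 is a Monday, so the first Sunday is April 7 and the third is April 21.
At the standard offset (UTC−07:30), 19:15 UTC − 7h30m = 11:45 Kesoth standard time.
Daylight saving runs 18 November 2018 – 21 April 2019; the standard-time date in Kesoth, 22 April 2019, is outside that window, so Kesoth is on standard time at UTC−07:30.
19:15 UTC − 7h30m = 11:45 Kesoth.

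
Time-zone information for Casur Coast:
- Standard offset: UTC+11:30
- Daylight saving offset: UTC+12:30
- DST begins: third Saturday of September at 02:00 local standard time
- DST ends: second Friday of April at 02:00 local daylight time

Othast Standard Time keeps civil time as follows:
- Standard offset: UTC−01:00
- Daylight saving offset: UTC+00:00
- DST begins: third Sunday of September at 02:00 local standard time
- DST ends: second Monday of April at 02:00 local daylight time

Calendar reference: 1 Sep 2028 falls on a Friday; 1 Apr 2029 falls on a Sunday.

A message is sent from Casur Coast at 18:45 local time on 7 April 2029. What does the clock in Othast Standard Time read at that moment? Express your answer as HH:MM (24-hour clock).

1 September 2028 is a Friday, so the first Saturday is September 2 and the third is September 16.
1 April 2029 is a Sunday, so the first Friday is April 6 and the second is April 13.
Daylight saving runs 16 September 2028 – 13 April 2029; 7 April 2029 is inside that window, so Casur Coast is at UTC+12:30.
18:45 Casur Coast − 12h30m = 06:15 UTC.
1 September 2028 is a Friday, so the first Sunday is September 3 and the third is September 17.
1 April 2029 is a Sunday, so the first Monday is April 2 and the second is April 9.
At the standard offset (UTC−01:00), 06:15 UTC − 1h = 05:15 Othast Standard Time standard time.
The standard-time date in Othast Standard Time, 7 April 2029, falls between 17 September 2028 and 9 April 2029, so daylight saving is in effect and Othast Standard Time is at UTC+00:00.
06:15 UTC + 0h = 06:15 Othast Standard Time.

06:15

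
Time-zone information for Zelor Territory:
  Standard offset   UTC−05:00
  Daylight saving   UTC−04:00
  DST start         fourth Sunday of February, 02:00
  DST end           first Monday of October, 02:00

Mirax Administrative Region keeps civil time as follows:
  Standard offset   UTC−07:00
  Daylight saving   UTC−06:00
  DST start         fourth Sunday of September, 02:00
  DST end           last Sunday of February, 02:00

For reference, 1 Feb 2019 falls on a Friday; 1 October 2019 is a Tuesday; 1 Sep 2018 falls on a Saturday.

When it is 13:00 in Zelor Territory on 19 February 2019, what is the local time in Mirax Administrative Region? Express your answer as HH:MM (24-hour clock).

1 February 2019 is a Friday, so the first Sunday is February 3 and the fourth is February 24.
1 October 2019 is a Tuesday, so the first Monday is October 7.
Daylight saving runs 24 February – 7 October; 19 February 2019 is outside that window, so Zelor Territory is on standard time at UTC−05:00.
13:00 Zelor Territory + 5h = 18:00 UTC.
1 September 2018 is a Saturday, so the first Sunday is September 2 and the fourth is September 23.
1 February 2019 is a Friday, so Sundays fall on 3, 10, 17, 24; the last is February 24.
At the standard offset (UTC−07:00), 18:00 UTC − 7h = 11:00 Mirax Administrative Region standard time.
Daylight saving runs 23 September 2018 – 24 February 2019; the standard-time date in Mirax Administrative Region, 19 February 2019, is inside that window, so Mirax Administrative Region is at UTC−06:00.
18:00 UTC − 6h = 12:00 Mirax Administrative Region.

12:00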